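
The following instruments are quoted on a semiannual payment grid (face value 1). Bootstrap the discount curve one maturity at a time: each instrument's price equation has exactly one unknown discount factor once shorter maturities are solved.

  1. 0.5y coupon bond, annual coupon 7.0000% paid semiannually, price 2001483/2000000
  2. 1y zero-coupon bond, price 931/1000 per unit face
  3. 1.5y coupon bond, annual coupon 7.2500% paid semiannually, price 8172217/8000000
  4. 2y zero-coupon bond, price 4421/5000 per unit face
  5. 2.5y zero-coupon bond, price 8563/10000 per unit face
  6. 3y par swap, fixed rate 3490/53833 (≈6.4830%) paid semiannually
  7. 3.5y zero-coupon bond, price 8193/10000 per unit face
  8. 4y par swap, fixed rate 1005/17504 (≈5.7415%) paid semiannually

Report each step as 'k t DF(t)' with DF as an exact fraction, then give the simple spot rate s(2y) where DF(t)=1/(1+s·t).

step 1 [0.5y] bond c/2=7/200: DF=(2001483/2000000 − 7/200·(0))/(1+7/200) = 9669/10000 ≈ 0.966900
step 2 [1y] zero: DF = P = 931/1000 ≈ 0.931000
step 3 [1.5y] bond c/2=29/800: DF=(8172217/8000000 − 29/800·(0.966900+0.931000))/(1+29/800) = 4597/5000 ≈ 0.919400
step 4 [2y] zero: DF = P = 4421/5000 ≈ 0.884200
step 5 [2.5y] zero: DF = P = 8563/10000 ≈ 0.856300
step 6 [3y] swap r/2=1745/53833: DF=(1 − 1745/53833·(0.966900+0.931000+0.919400+0.884200+0.856300))/(1+1745/53833) = 1651/2000 ≈ 0.825500
step 7 [3.5y] zero: DF = P = 8193/10000 ≈ 0.819300
step 8 [4y] swap r/2=1005/35008: DF=(1 − 1005/35008·(0.966900+0.931000+0.919400+0.884200+0.856300+0.825500+0.819300))/(1+1005/35008) = 799/1000 ≈ 0.799000

1 1/2 9669/10000
2 1 931/1000
3 3/2 4597/5000
4 2 4421/5000
5 5/2 8563/10000
6 3 1651/2000
7 7/2 8193/10000
8 4 799/1000
s(2y) = (1/(4421/5000) − 1)/(2) = 579/8842 ≈ 6.5483%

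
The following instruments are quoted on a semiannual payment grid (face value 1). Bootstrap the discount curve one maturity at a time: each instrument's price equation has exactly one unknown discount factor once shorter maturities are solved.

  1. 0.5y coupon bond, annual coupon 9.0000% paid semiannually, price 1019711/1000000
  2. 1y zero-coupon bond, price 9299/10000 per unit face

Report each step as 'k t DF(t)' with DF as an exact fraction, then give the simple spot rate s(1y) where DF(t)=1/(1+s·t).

step 1 [0.5y] bond c/2=9/200: DF=(1019711/1000000 − 9/200·(0))/(1+9/200) = 4879/5000 ≈ 0.975800
step 2 [1y] zero: DF = P = 9299/10000 ≈ 0.929900

1 1/2 4879/5000
2 1 9299/10000
s(1y) = (1/(9299/10000) − 1)/(1) = 701/9299 ≈ 7.5384%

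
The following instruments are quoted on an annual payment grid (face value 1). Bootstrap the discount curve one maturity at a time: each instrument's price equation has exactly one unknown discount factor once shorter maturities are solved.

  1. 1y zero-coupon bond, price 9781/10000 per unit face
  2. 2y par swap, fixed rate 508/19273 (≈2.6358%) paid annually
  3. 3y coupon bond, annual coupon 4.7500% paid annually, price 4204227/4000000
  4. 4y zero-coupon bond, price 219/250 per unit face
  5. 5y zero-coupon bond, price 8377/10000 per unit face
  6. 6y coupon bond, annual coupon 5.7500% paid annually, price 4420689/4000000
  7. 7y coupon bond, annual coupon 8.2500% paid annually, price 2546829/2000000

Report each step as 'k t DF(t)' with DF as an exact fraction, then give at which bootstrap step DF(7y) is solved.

step 1 [1y] zero: DF = P = 9781/10000 ≈ 0.978100
step 2 [2y] swap r/1=508/19273: DF=(1 − 508/19273·(0.978100))/(1+508/19273) = 2373/2500 ≈ 0.949200
step 3 [3y] bond c/1=19/400: DF=(4204227/4000000 − 19/400·(0.978100+0.949200))/(1+19/400) = 229/250 ≈ 0.916000
step 4 [4y] zero: DF = P = 219/250 ≈ 0.876000
step 5 [5y] zero: DF = P = 8377/10000 ≈ 0.837700
step 6 [6y] bond c/1=23/400: DF=(4420689/4000000 − 23/400·(0.978100+0.949200+0.916000+0.876000+0.837700))/(1+23/400) = 7973/10000 ≈ 0.797300
step 7 [7y] bond c/1=33/400: DF=(2546829/2000000 − 33/400·(0.978100+0.949200+0.916000+0.876000+0.837700+0.797300))/(1+33/400) = 7683/10000 ≈ 0.768300

1 1 9781/10000
2 2 2373/2500
3 3 229/250
4 4 219/250
5 5 8377/10000
6 6 7973/10000
7 7 7683/10000
DF(7y) is solved at step 7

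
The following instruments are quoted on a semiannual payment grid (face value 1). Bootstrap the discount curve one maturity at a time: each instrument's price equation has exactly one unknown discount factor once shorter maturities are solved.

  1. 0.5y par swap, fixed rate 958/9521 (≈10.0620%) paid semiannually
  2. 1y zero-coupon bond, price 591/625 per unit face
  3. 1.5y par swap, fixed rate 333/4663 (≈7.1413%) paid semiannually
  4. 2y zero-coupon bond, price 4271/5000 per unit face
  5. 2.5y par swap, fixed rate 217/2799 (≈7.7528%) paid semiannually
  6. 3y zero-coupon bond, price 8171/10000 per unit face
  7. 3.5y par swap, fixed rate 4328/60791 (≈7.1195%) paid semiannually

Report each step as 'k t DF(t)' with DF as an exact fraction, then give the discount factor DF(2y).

1 1/2 9521/10000
2 1 591/625
3 3/2 9001/10000
4 2 4271/5000
5 5/2 1033/1250
6 3 8171/10000
7 7/2 1959/2500
DF(2y) = 4271/5000 ≈ 0.854200

step 1 [0.5y] swap r/2=479/9521: DF=(1 − 479/9521·(0))/(1+479/9521) = 9521/10000 ≈ 0.952100
step 2 [1y] zero: DF = P = 591/625 ≈ 0.945600
step 3 [1.5y] swap r/2=333/9326: DF=(1 − 333/9326·(0.952100+0.945600))/(1+333/9326) = 9001/10000 ≈ 0.900100
step 4 [2y] zero: DF = P = 4271/5000 ≈ 0.854200
step 5 [2.5y] swap r/2=217/5598: DF=(1 − 217/5598·(0.952100+0.945600+0.900100+0.854200))/(1+217/5598) = 1033/1250 ≈ 0.826400
step 6 [3y] zero: DF = P = 8171/10000 ≈ 0.817100
step 7 [3.5y] swap r/2=2164/60791: DF=(1 − 2164/60791·(0.952100+0.945600+0.900100+0.854200+0.826400+0.817100))/(1+2164/60791) = 1959/2500 ≈ 0.783600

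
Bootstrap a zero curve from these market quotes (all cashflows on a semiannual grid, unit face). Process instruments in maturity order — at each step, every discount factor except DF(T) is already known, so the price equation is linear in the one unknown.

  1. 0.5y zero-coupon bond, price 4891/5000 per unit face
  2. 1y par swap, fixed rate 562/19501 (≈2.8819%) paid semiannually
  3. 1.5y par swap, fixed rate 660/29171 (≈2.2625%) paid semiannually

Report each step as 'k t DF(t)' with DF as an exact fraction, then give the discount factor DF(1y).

1 1/2 4891/5000
2 1 9719/10000
3 3/2 967/1000
DF(1y) = 9719/10000 ≈ 0.971900

step 1 [0.5y] zero: DF = P = 4891/5000 ≈ 0.978200
step 2 [1y] swap r/2=281/19501: DF=(1 − 281/19501·(0.978200))/(1+281/19501) = 9719/10000 ≈ 0.971900
step 3 [1.5y] swap r/2=330/29171: DF=(1 − 330/29171·(0.978200+0.971900))/(1+330/29171) = 967/1000 ≈ 0.967000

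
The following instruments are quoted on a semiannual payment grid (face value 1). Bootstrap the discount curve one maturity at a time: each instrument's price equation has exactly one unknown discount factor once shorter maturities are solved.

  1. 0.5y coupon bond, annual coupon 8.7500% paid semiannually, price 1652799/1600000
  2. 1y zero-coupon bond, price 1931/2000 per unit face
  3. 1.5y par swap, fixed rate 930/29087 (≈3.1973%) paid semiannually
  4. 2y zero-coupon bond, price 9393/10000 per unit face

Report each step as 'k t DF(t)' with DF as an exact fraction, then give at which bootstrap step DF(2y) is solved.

step 1 [0.5y] bond c/2=7/160: DF=(1652799/1600000 − 7/160·(0))/(1+7/160) = 9897/10000 ≈ 0.989700
step 2 [1y] zero: DF = P = 1931/2000 ≈ 0.965500
step 3 [1.5y] swap r/2=465/29087: DF=(1 − 465/29087·(0.989700+0.965500))/(1+465/29087) = 1907/2000 ≈ 0.953500
step 4 [2y] zero: DF = P = 9393/10000 ≈ 0.939300

1 1/2 9897/10000
2 1 1931/2000
3 3/2 1907/2000
4 2 9393/10000
DF(2y) is solved at step 4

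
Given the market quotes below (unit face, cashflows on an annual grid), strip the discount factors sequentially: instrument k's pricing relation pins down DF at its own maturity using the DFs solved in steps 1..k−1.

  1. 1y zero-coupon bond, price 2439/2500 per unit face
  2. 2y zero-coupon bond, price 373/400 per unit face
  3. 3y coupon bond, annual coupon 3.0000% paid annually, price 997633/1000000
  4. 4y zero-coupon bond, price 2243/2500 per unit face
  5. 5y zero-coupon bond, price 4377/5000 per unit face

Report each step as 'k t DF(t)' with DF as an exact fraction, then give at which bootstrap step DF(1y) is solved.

step 1 [1y] zero: DF = P = 2439/2500 ≈ 0.975600
step 2 [2y] zero: DF = P = 373/400 ≈ 0.932500
step 3 [3y] bond c/1=3/100: DF=(997633/1000000 − 3/100·(0.975600+0.932500))/(1+3/100) = 913/1000 ≈ 0.913000
step 4 [4y] zero: DF = P = 2243/2500 ≈ 0.897200
step 5 [5y] zero: DF = P = 4377/5000 ≈ 0.875400

1 1 2439/2500
2 2 373/400
3 3 913/1000
4 4 2243/2500
5 5 4377/5000
DF(1y) is solved at step 1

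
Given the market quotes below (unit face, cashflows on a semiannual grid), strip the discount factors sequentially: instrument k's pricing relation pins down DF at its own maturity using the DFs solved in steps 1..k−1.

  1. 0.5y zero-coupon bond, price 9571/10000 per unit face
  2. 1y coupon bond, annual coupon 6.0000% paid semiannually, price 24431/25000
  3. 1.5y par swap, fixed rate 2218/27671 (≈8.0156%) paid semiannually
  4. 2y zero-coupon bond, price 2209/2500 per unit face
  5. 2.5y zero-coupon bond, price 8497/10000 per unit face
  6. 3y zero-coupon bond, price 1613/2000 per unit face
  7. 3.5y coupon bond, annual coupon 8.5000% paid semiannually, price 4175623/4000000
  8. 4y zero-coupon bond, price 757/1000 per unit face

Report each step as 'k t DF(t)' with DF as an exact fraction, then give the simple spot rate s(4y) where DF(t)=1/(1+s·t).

1 1/2 9571/10000
2 1 9209/10000
3 3/2 8891/10000
4 2 2209/2500
5 5/2 8497/10000
6 3 1613/2000
7 7/2 157/200
8 4 757/1000
s(4y) = (1/(757/1000) − 1)/(4) = 243/3028 ≈ 8.0251%

step 1 [0.5y] zero: DF = P = 9571/10000 ≈ 0.957100
step 2 [1y] bond c/2=3/100: DF=(24431/25000 − 3/100·(0.957100))/(1+3/100) = 9209/10000 ≈ 0.920900
step 3 [1.5y] swap r/2=1109/27671: DF=(1 − 1109/27671·(0.957100+0.920900))/(1+1109/27671) = 8891/10000 ≈ 0.889100
step 4 [2y] zero: DF = P = 2209/2500 ≈ 0.883600
step 5 [2.5y] zero: DF = P = 8497/10000 ≈ 0.849700
step 6 [3y] zero: DF = P = 1613/2000 ≈ 0.806500
step 7 [3.5y] bond c/2=17/400: DF=(4175623/4000000 − 17/400·(0.957100+0.920900+0.889100+0.883600+0.849700+0.806500))/(1+17/400) = 157/200 ≈ 0.785000
step 8 [4y] zero: DF = P = 757/1000 ≈ 0.757000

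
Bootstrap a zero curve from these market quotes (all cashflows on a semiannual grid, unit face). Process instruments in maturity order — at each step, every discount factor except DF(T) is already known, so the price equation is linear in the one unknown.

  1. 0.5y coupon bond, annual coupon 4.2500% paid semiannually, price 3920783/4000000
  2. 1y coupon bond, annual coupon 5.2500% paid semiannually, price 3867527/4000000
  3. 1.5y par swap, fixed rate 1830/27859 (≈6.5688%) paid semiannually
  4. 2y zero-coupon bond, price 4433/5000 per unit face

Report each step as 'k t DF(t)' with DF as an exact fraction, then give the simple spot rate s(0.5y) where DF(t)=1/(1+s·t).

1 1/2 4799/5000
2 1 1147/1250
3 3/2 1817/2000
4 2 4433/5000
s(0.5y) = (1/(4799/5000) − 1)/(1/2) = 402/4799 ≈ 8.3767%

step 1 [0.5y] bond c/2=17/800: DF=(3920783/4000000 − 17/800·(0))/(1+17/800) = 4799/5000 ≈ 0.959800
step 2 [1y] bond c/2=21/800: DF=(3867527/4000000 − 21/800·(0.959800))/(1+21/800) = 1147/1250 ≈ 0.917600
step 3 [1.5y] swap r/2=915/27859: DF=(1 − 915/27859·(0.959800+0.917600))/(1+915/27859) = 1817/2000 ≈ 0.908500
step 4 [2y] zero: DF = P = 4433/5000 ≈ 0.886600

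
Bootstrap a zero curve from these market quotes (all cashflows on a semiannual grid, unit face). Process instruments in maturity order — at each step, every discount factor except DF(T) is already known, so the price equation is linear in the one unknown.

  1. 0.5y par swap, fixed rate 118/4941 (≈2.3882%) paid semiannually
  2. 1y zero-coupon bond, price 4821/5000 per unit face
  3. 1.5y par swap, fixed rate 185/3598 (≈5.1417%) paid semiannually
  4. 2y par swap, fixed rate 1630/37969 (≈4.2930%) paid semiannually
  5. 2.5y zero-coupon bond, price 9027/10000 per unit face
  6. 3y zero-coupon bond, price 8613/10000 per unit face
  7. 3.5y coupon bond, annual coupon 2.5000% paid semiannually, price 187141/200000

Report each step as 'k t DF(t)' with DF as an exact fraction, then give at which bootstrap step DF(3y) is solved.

step 1 [0.5y] swap r/2=59/4941: DF=(1 − 59/4941·(0))/(1+59/4941) = 4941/5000 ≈ 0.988200
step 2 [1y] zero: DF = P = 4821/5000 ≈ 0.964200
step 3 [1.5y] swap r/2=185/7196: DF=(1 − 185/7196·(0.988200+0.964200))/(1+185/7196) = 463/500 ≈ 0.926000
step 4 [2y] swap r/2=815/37969: DF=(1 − 815/37969·(0.988200+0.964200+0.926000))/(1+815/37969) = 1837/2000 ≈ 0.918500
step 5 [2.5y] zero: DF = P = 9027/10000 ≈ 0.902700
step 6 [3y] zero: DF = P = 8613/10000 ≈ 0.861300
step 7 [3.5y] bond c/2=1/80: DF=(187141/200000 − 1/80·(0.988200+0.964200+0.926000+0.918500+0.902700+0.861300))/(1+1/80) = 1711/2000 ≈ 0.855500

1 1/2 4941/5000
2 1 4821/5000
3 3/2 463/500
4 2 1837/2000
5 5/2 9027/10000
6 3 8613/10000
7 7/2 1711/2000
DF(3y) is solved at step 6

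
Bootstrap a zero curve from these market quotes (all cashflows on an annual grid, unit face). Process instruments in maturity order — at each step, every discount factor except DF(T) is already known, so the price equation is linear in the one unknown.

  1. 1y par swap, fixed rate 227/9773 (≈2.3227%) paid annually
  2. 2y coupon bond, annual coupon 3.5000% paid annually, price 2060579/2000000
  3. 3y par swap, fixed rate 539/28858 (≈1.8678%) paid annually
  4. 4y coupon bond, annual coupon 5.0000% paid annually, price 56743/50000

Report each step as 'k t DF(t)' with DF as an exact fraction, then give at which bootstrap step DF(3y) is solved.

step 1 [1y] swap r/1=227/9773: DF=(1 − 227/9773·(0))/(1+227/9773) = 9773/10000 ≈ 0.977300
step 2 [2y] bond c/1=7/200: DF=(2060579/2000000 − 7/200·(0.977300))/(1+7/200) = 1203/1250 ≈ 0.962400
step 3 [3y] swap r/1=539/28858: DF=(1 − 539/28858·(0.977300+0.962400))/(1+539/28858) = 9461/10000 ≈ 0.946100
step 4 [4y] bond c/1=1/20: DF=(56743/50000 − 1/20·(0.977300+0.962400+0.946100))/(1+1/20) = 4717/5000 ≈ 0.943400

1 1 9773/10000
2 2 1203/1250
3 3 9461/10000
4 4 4717/5000
DF(3y) is solved at step 3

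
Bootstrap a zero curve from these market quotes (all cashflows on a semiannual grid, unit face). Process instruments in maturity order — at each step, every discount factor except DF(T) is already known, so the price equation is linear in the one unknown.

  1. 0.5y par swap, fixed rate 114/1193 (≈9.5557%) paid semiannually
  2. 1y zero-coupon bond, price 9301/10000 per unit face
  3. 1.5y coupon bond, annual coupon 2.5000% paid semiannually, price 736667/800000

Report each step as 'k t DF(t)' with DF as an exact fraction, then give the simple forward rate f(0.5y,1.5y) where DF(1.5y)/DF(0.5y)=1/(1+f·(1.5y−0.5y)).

1 1/2 1193/1250
2 1 9301/10000
3 3/2 4431/5000
f(0.5y,1.5y) = ((1193/1250)/(4431/5000) − 1)/(1) = 341/4431 ≈ 7.6958%

step 1 [0.5y] swap r/2=57/1193: DF=(1 − 57/1193·(0))/(1+57/1193) = 1193/1250 ≈ 0.954400
step 2 [1y] zero: DF = P = 9301/10000 ≈ 0.930100
step 3 [1.5y] bond c/2=1/80: DF=(736667/800000 − 1/80·(0.954400+0.930100))/(1+1/80) = 4431/5000 ≈ 0.886200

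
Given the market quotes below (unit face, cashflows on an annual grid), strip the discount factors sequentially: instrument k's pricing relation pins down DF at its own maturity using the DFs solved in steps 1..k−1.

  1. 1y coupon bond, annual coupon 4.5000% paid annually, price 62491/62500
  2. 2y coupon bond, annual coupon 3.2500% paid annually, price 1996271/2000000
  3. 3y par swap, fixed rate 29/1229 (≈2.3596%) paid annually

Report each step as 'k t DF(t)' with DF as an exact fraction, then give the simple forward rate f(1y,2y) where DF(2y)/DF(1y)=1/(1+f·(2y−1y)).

1 1 598/625
2 2 4683/5000
3 3 9333/10000
f(1y,2y) = ((598/625)/(4683/5000) − 1)/(1) = 101/4683 ≈ 2.1567%

step 1 [1y] bond c/1=9/200: DF=(62491/62500 − 9/200·(0))/(1+9/200) = 598/625 ≈ 0.956800
step 2 [2y] bond c/1=13/400: DF=(1996271/2000000 − 13/400·(0.956800))/(1+13/400) = 4683/5000 ≈ 0.936600
step 3 [3y] swap r/1=29/1229: DF=(1 − 29/1229·(0.956800+0.936600))/(1+29/1229) = 9333/10000 ≈ 0.933300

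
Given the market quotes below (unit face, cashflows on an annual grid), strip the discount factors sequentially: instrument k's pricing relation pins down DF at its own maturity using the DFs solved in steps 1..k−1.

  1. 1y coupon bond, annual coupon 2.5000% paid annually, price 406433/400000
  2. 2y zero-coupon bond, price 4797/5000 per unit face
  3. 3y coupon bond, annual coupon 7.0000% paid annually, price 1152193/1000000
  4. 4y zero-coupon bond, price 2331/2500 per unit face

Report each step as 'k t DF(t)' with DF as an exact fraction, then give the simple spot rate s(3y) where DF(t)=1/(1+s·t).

1 1 9913/10000
2 2 4797/5000
3 3 2373/2500
4 4 2331/2500
s(3y) = (1/(2373/2500) − 1)/(3) = 127/7119 ≈ 1.7840%

step 1 [1y] bond c/1=1/40: DF=(406433/400000 − 1/40·(0))/(1+1/40) = 9913/10000 ≈ 0.991300
step 2 [2y] zero: DF = P = 4797/5000 ≈ 0.959400
step 3 [3y] bond c/1=7/100: DF=(1152193/1000000 − 7/100·(0.991300+0.959400))/(1+7/100) = 2373/2500 ≈ 0.949200
step 4 [4y] zero: DF = P = 2331/2500 ≈ 0.932400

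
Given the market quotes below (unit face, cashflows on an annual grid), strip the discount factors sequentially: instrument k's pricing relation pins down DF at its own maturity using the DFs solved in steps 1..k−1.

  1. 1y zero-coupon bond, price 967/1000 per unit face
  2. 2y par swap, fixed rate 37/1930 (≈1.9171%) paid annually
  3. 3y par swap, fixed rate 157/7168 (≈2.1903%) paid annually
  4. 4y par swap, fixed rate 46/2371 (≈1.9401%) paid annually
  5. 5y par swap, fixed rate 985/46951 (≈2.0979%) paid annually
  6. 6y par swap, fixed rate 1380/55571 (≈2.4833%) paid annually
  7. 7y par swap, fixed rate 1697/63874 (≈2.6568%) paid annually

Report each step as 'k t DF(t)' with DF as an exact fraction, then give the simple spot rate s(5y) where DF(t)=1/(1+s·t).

step 1 [1y] zero: DF = P = 967/1000 ≈ 0.967000
step 2 [2y] swap r/1=37/1930: DF=(1 − 37/1930·(0.967000))/(1+37/1930) = 963/1000 ≈ 0.963000
step 3 [3y] swap r/1=157/7168: DF=(1 − 157/7168·(0.967000+0.963000))/(1+157/7168) = 2343/2500 ≈ 0.937200
step 4 [4y] swap r/1=46/2371: DF=(1 − 46/2371·(0.967000+0.963000+0.937200))/(1+46/2371) = 579/625 ≈ 0.926400
step 5 [5y] swap r/1=985/46951: DF=(1 − 985/46951·(0.967000+0.963000+0.937200+0.926400))/(1+985/46951) = 1803/2000 ≈ 0.901500
step 6 [6y] swap r/1=1380/55571: DF=(1 − 1380/55571·(0.967000+0.963000+0.937200+0.926400+0.901500))/(1+1380/55571) = 431/500 ≈ 0.862000
step 7 [7y] swap r/1=1697/63874: DF=(1 − 1697/63874·(0.967000+0.963000+0.937200+0.926400+0.901500+0.862000))/(1+1697/63874) = 8303/10000 ≈ 0.830300

1 1 967/1000
2 2 963/1000
3 3 2343/2500
4 4 579/625
5 5 1803/2000
6 6 431/500
7 7 8303/10000
s(5y) = (1/(1803/2000) − 1)/(5) = 197/9015 ≈ 2.1852%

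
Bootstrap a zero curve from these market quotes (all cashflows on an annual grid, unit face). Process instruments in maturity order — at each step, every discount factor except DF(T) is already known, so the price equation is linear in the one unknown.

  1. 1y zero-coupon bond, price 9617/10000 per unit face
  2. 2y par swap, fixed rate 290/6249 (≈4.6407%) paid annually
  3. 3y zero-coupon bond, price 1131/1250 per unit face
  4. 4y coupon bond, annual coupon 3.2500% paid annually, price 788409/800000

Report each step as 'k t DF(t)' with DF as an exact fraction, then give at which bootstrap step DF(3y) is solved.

step 1 [1y] zero: DF = P = 9617/10000 ≈ 0.961700
step 2 [2y] swap r/1=290/6249: DF=(1 − 290/6249·(0.961700))/(1+290/6249) = 913/1000 ≈ 0.913000
step 3 [3y] zero: DF = P = 1131/1250 ≈ 0.904800
step 4 [4y] bond c/1=13/400: DF=(788409/800000 − 13/400·(0.961700+0.913000+0.904800))/(1+13/400) = 867/1000 ≈ 0.867000

1 1 9617/10000
2 2 913/1000
3 3 1131/1250
4 4 867/1000
DF(3y) is solved at step 3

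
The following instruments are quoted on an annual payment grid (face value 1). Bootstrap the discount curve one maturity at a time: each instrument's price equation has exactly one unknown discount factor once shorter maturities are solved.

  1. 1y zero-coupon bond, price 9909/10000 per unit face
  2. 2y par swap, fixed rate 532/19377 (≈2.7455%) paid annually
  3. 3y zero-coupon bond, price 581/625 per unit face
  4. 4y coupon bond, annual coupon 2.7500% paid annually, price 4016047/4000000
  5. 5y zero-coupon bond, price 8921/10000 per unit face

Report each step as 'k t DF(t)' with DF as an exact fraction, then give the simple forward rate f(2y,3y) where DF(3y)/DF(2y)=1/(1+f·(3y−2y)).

1 1 9909/10000
2 2 2367/2500
3 3 581/625
4 4 2251/2500
5 5 8921/10000
f(2y,3y) = ((2367/2500)/(581/625) − 1)/(1) = 43/2324 ≈ 1.8503%

step 1 [1y] zero: DF = P = 9909/10000 ≈ 0.990900
step 2 [2y] swap r/1=532/19377: DF=(1 − 532/19377·(0.990900))/(1+532/19377) = 2367/2500 ≈ 0.946800
step 3 [3y] zero: DF = P = 581/625 ≈ 0.929600
step 4 [4y] bond c/1=11/400: DF=(4016047/4000000 − 11/400·(0.990900+0.946800+0.929600))/(1+11/400) = 2251/2500 ≈ 0.900400
step 5 [5y] zero: DF = P = 8921/10000 ≈ 0.892100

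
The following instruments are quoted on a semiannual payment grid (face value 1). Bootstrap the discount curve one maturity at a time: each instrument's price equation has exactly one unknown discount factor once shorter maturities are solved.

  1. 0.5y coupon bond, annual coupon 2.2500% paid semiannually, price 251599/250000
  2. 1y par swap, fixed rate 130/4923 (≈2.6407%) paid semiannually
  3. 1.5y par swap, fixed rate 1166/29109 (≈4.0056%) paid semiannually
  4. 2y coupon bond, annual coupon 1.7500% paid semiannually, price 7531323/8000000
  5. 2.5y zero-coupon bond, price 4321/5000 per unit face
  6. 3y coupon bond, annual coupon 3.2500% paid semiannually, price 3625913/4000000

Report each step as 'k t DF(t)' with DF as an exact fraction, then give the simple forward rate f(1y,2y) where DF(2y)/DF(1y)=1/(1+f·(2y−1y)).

1 1/2 622/625
2 1 487/500
3 3/2 9417/10000
4 2 227/250
5 5/2 4321/5000
6 3 8171/10000
f(1y,2y) = ((487/500)/(227/250) − 1)/(1) = 33/454 ≈ 7.2687%

step 1 [0.5y] bond c/2=9/800: DF=(251599/250000 − 9/800·(0))/(1+9/800) = 622/625 ≈ 0.995200
step 2 [1y] swap r/2=65/4923: DF=(1 − 65/4923·(0.995200))/(1+65/4923) = 487/500 ≈ 0.974000
step 3 [1.5y] swap r/2=583/29109: DF=(1 − 583/29109·(0.995200+0.974000))/(1+583/29109) = 9417/10000 ≈ 0.941700
step 4 [2y] bond c/2=7/800: DF=(7531323/8000000 − 7/800·(0.995200+0.974000+0.941700))/(1+7/800) = 227/250 ≈ 0.908000
step 5 [2.5y] zero: DF = P = 4321/5000 ≈ 0.864200
step 6 [3y] bond c/2=13/800: DF=(3625913/4000000 − 13/800·(0.995200+0.974000+0.941700+0.908000+0.864200))/(1+13/800) = 8171/10000 ≈ 0.817100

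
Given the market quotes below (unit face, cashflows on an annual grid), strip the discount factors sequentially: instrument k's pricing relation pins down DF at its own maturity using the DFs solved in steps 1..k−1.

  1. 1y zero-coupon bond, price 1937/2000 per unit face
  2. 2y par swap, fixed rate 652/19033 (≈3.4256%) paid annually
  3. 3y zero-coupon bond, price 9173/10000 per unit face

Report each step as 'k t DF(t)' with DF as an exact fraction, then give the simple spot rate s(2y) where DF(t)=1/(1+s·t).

1 1 1937/2000
2 2 2337/2500
3 3 9173/10000
s(2y) = (1/(2337/2500) − 1)/(2) = 163/4674 ≈ 3.4874%

step 1 [1y] zero: DF = P = 1937/2000 ≈ 0.968500
step 2 [2y] swap r/1=652/19033: DF=(1 − 652/19033·(0.968500))/(1+652/19033) = 2337/2500 ≈ 0.934800
step 3 [3y] zero: DF = P = 9173/10000 ≈ 0.917300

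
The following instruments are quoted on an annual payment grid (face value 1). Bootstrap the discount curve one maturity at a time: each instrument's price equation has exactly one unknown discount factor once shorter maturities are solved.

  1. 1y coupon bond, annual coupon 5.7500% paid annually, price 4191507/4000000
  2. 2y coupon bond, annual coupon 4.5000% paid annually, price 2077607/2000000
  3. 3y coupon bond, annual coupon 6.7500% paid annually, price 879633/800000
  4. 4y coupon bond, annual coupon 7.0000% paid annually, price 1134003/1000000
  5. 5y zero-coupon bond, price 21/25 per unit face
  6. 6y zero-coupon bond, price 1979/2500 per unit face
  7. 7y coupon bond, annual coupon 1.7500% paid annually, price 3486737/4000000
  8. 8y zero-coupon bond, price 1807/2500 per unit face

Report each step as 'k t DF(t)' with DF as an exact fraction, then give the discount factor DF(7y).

1 1 9909/10000
2 2 4757/5000
3 3 567/625
4 4 4367/5000
5 5 21/25
6 6 1979/2500
7 7 3823/5000
8 8 1807/2500
DF(7y) = 3823/5000 ≈ 0.764600

step 1 [1y] bond c/1=23/400: DF=(4191507/4000000 − 23/400·(0))/(1+23/400) = 9909/10000 ≈ 0.990900
step 2 [2y] bond c/1=9/200: DF=(2077607/2000000 − 9/200·(0.990900))/(1+9/200) = 4757/5000 ≈ 0.951400
step 3 [3y] bond c/1=27/400: DF=(879633/800000 − 27/400·(0.990900+0.951400))/(1+27/400) = 567/625 ≈ 0.907200
step 4 [4y] bond c/1=7/100: DF=(1134003/1000000 − 7/100·(0.990900+0.951400+0.907200))/(1+7/100) = 4367/5000 ≈ 0.873400
step 5 [5y] zero: DF = P = 21/25 ≈ 0.840000
step 6 [6y] zero: DF = P = 1979/2500 ≈ 0.791600
step 7 [7y] bond c/1=7/400: DF=(3486737/4000000 − 7/400·(0.990900+0.951400+0.907200+0.873400+0.840000+0.791600))/(1+7/400) = 3823/5000 ≈ 0.764600
step 8 [8y] zero: DF = P = 1807/2500 ≈ 0.722800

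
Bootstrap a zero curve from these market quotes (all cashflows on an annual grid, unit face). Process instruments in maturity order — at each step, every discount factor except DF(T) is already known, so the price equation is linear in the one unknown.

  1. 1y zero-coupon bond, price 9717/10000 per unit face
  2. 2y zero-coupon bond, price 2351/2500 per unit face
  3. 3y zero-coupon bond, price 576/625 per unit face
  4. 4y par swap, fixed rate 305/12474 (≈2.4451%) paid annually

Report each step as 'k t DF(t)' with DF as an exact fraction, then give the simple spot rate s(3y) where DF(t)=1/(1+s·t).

step 1 [1y] zero: DF = P = 9717/10000 ≈ 0.971700
step 2 [2y] zero: DF = P = 2351/2500 ≈ 0.940400
step 3 [3y] zero: DF = P = 576/625 ≈ 0.921600
step 4 [4y] swap r/1=305/12474: DF=(1 − 305/12474·(0.971700+0.940400+0.921600))/(1+305/12474) = 1817/2000 ≈ 0.908500

1 1 9717/10000
2 2 2351/2500
3 3 576/625
4 4 1817/2000
s(3y) = (1/(576/625) − 1)/(3) = 49/1728 ≈ 2.8356%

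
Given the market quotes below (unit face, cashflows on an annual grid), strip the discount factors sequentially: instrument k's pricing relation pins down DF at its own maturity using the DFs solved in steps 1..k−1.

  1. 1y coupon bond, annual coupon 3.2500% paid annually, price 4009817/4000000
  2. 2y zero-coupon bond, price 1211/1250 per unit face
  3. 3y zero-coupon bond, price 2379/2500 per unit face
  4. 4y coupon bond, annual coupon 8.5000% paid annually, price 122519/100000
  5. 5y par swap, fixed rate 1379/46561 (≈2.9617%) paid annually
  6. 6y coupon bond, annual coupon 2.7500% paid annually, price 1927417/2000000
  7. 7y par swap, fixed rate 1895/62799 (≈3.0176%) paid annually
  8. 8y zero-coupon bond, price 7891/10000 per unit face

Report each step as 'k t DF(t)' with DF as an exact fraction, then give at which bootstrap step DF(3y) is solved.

1 1 9709/10000
2 2 1211/1250
3 3 2379/2500
4 4 9027/10000
5 5 8621/10000
6 6 8133/10000
7 7 1621/2000
8 8 7891/10000
DF(3y) is solved at step 3

step 1 [1y] bond c/1=13/400: DF=(4009817/4000000 − 13/400·(0))/(1+13/400) = 9709/10000 ≈ 0.970900
step 2 [2y] zero: DF = P = 1211/1250 ≈ 0.968800
step 3 [3y] zero: DF = P = 2379/2500 ≈ 0.951600
step 4 [4y] bond c/1=17/200: DF=(122519/100000 − 17/200·(0.970900+0.968800+0.951600))/(1+17/200) = 9027/10000 ≈ 0.902700
step 5 [5y] swap r/1=1379/46561: DF=(1 − 1379/46561·(0.970900+0.968800+0.951600+0.902700))/(1+1379/46561) = 8621/10000 ≈ 0.862100
step 6 [6y] bond c/1=11/400: DF=(1927417/2000000 − 11/400·(0.970900+0.968800+0.951600+0.902700+0.862100))/(1+11/400) = 8133/10000 ≈ 0.813300
step 7 [7y] swap r/1=1895/62799: DF=(1 − 1895/62799·(0.970900+0.968800+0.951600+0.902700+0.862100+0.813300))/(1+1895/62799) = 1621/2000 ≈ 0.810500
step 8 [8y] zero: DF = P = 7891/10000 ≈ 0.789100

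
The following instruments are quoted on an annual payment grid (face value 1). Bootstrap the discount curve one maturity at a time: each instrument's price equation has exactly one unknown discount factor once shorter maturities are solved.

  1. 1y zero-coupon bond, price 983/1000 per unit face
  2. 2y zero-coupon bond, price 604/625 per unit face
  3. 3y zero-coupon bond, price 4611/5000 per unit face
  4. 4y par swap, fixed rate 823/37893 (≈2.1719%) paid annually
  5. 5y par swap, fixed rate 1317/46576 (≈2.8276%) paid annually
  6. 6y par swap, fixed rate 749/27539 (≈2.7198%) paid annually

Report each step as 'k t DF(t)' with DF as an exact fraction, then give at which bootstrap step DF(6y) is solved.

1 1 983/1000
2 2 604/625
3 3 4611/5000
4 4 9177/10000
5 5 8683/10000
6 6 4251/5000
DF(6y) is solved at step 6

step 1 [1y] zero: DF = P = 983/1000 ≈ 0.983000
step 2 [2y] zero: DF = P = 604/625 ≈ 0.966400
step 3 [3y] zero: DF = P = 4611/5000 ≈ 0.922200
step 4 [4y] swap r/1=823/37893: DF=(1 − 823/37893·(0.983000+0.966400+0.922200))/(1+823/37893) = 9177/10000 ≈ 0.917700
step 5 [5y] swap r/1=1317/46576: DF=(1 − 1317/46576·(0.983000+0.966400+0.922200+0.917700))/(1+1317/46576) = 8683/10000 ≈ 0.868300
step 6 [6y] swap r/1=749/27539: DF=(1 − 749/27539·(0.983000+0.966400+0.922200+0.917700+0.868300))/(1+749/27539) = 4251/5000 ≈ 0.850200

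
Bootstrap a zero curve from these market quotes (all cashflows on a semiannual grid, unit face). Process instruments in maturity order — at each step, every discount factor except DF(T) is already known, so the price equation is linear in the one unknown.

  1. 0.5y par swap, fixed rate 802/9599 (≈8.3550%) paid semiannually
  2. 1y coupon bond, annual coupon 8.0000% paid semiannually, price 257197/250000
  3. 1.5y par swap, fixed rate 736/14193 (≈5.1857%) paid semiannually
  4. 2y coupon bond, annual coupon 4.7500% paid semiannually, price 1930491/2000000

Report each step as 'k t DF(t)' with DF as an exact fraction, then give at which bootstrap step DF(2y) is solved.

1 1/2 9599/10000
2 1 9523/10000
3 3/2 579/625
4 2 877/1000
DF(2y) is solved at step 4

step 1 [0.5y] swap r/2=401/9599: DF=(1 − 401/9599·(0))/(1+401/9599) = 9599/10000 ≈ 0.959900
step 2 [1y] bond c/2=1/25: DF=(257197/250000 − 1/25·(0.959900))/(1+1/25) = 9523/10000 ≈ 0.952300
step 3 [1.5y] swap r/2=368/14193: DF=(1 − 368/14193·(0.959900+0.952300))/(1+368/14193) = 579/625 ≈ 0.926400
step 4 [2y] bond c/2=19/800: DF=(1930491/2000000 − 19/800·(0.959900+0.952300+0.926400))/(1+19/800) = 877/1000 ≈ 0.877000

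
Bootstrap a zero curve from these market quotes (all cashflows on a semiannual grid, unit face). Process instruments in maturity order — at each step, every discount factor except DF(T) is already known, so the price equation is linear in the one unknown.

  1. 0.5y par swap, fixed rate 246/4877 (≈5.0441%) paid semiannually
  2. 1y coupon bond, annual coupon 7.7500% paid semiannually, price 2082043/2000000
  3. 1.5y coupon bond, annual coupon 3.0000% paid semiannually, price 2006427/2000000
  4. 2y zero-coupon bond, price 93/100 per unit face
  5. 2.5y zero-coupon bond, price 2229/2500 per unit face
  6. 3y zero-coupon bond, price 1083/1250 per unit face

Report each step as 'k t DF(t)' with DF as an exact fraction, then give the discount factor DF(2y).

step 1 [0.5y] swap r/2=123/4877: DF=(1 − 123/4877·(0))/(1+123/4877) = 4877/5000 ≈ 0.975400
step 2 [1y] bond c/2=31/800: DF=(2082043/2000000 − 31/800·(0.975400))/(1+31/800) = 4829/5000 ≈ 0.965800
step 3 [1.5y] bond c/2=3/200: DF=(2006427/2000000 − 3/200·(0.975400+0.965800))/(1+3/200) = 9597/10000 ≈ 0.959700
step 4 [2y] zero: DF = P = 93/100 ≈ 0.930000
step 5 [2.5y] zero: DF = P = 2229/2500 ≈ 0.891600
step 6 [3y] zero: DF = P = 1083/1250 ≈ 0.866400

1 1/2 4877/5000
2 1 4829/5000
3 3/2 9597/10000
4 2 93/100
5 5/2 2229/2500
6 3 1083/1250
DF(2y) = 93/100 ≈ 0.930000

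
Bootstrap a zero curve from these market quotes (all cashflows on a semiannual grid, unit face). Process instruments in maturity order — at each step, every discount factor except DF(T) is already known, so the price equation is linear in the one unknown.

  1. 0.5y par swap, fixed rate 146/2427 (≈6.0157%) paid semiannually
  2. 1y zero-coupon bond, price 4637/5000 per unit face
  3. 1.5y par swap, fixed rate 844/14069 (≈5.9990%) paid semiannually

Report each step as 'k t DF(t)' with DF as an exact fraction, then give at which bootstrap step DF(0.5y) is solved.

step 1 [0.5y] swap r/2=73/2427: DF=(1 − 73/2427·(0))/(1+73/2427) = 2427/2500 ≈ 0.970800
step 2 [1y] zero: DF = P = 4637/5000 ≈ 0.927400
step 3 [1.5y] swap r/2=422/14069: DF=(1 − 422/14069·(0.970800+0.927400))/(1+422/14069) = 2289/2500 ≈ 0.915600

1 1/2 2427/2500
2 1 4637/5000
3 3/2 2289/2500
DF(0.5y) is solved at step 1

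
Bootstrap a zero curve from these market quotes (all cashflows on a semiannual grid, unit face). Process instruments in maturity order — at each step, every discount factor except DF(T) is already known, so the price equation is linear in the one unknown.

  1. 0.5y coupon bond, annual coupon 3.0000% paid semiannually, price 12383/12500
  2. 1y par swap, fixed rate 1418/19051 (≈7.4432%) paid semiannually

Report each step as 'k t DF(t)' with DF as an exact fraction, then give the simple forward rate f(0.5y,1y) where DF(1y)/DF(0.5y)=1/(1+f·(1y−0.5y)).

step 1 [0.5y] bond c/2=3/200: DF=(12383/12500 − 3/200·(0))/(1+3/200) = 122/125 ≈ 0.976000
step 2 [1y] swap r/2=709/19051: DF=(1 − 709/19051·(0.976000))/(1+709/19051) = 9291/10000 ≈ 0.929100

1 1/2 122/125
2 1 9291/10000
f(0.5y,1y) = ((122/125)/(9291/10000) − 1)/(1/2) = 938/9291 ≈ 10.0958%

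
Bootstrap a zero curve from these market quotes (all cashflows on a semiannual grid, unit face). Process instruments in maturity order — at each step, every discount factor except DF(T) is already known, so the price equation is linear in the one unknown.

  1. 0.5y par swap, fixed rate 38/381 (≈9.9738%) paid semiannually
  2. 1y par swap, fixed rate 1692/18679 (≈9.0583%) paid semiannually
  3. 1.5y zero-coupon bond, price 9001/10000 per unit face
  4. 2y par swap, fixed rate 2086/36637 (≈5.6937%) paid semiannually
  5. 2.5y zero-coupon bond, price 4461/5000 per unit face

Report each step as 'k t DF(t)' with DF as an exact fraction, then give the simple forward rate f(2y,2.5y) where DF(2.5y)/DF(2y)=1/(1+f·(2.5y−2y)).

1 1/2 381/400
2 1 4577/5000
3 3/2 9001/10000
4 2 8957/10000
5 5/2 4461/5000
f(2y,2.5y) = ((8957/10000)/(4461/5000) − 1)/(1/2) = 35/4461 ≈ 0.7846%

step 1 [0.5y] swap r/2=19/381: DF=(1 − 19/381·(0))/(1+19/381) = 381/400 ≈ 0.952500
step 2 [1y] swap r/2=846/18679: DF=(1 − 846/18679·(0.952500))/(1+846/18679) = 4577/5000 ≈ 0.915400
step 3 [1.5y] zero: DF = P = 9001/10000 ≈ 0.900100
step 4 [2y] swap r/2=1043/36637: DF=(1 − 1043/36637·(0.952500+0.915400+0.900100))/(1+1043/36637) = 8957/10000 ≈ 0.895700
step 5 [2.5y] zero: DF = P = 4461/5000 ≈ 0.892200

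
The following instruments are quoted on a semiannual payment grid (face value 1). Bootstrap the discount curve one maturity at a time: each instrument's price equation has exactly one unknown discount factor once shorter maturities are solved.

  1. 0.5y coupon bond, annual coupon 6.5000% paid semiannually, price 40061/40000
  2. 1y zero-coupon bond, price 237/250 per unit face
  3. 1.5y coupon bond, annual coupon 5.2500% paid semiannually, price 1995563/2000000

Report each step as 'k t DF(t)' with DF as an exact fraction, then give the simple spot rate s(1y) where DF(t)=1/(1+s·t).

1 1/2 97/100
2 1 237/250
3 3/2 577/625
s(1y) = (1/(237/250) − 1)/(1) = 13/237 ≈ 5.4852%

step 1 [0.5y] bond c/2=13/400: DF=(40061/40000 − 13/400·(0))/(1+13/400) = 97/100 ≈ 0.970000
step 2 [1y] zero: DF = P = 237/250 ≈ 0.948000
step 3 [1.5y] bond c/2=21/800: DF=(1995563/2000000 − 21/800·(0.970000+0.948000))/(1+21/800) = 577/625 ≈ 0.923200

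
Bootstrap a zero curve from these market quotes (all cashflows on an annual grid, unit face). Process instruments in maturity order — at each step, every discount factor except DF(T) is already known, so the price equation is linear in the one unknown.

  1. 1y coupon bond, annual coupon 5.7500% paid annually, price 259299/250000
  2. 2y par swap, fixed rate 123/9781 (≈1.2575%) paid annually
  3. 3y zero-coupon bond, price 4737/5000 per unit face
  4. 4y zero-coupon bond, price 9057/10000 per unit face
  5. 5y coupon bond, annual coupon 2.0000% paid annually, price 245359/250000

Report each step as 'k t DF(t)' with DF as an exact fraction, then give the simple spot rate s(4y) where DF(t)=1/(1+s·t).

1 1 613/625
2 2 4877/5000
3 3 4737/5000
4 4 9057/10000
5 5 71/80
s(4y) = (1/(9057/10000) − 1)/(4) = 943/36228 ≈ 2.6030%

step 1 [1y] bond c/1=23/400: DF=(259299/250000 − 23/400·(0))/(1+23/400) = 613/625 ≈ 0.980800
step 2 [2y] swap r/1=123/9781: DF=(1 − 123/9781·(0.980800))/(1+123/9781) = 4877/5000 ≈ 0.975400
step 3 [3y] zero: DF = P = 4737/5000 ≈ 0.947400
step 4 [4y] zero: DF = P = 9057/10000 ≈ 0.905700
step 5 [5y] bond c/1=1/50: DF=(245359/250000 − 1/50·(0.980800+0.975400+0.947400+0.905700))/(1+1/50) = 71/80 ≈ 0.887500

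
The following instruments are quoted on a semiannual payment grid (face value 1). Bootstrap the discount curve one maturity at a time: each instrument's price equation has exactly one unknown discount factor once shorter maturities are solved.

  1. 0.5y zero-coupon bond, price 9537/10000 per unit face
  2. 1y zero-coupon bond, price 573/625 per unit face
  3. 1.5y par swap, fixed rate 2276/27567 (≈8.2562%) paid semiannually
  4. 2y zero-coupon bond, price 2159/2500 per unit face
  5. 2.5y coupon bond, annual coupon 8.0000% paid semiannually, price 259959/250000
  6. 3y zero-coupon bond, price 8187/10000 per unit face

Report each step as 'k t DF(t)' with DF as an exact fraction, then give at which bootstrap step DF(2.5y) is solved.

step 1 [0.5y] zero: DF = P = 9537/10000 ≈ 0.953700
step 2 [1y] zero: DF = P = 573/625 ≈ 0.916800
step 3 [1.5y] swap r/2=1138/27567: DF=(1 − 1138/27567·(0.953700+0.916800))/(1+1138/27567) = 4431/5000 ≈ 0.886200
step 4 [2y] zero: DF = P = 2159/2500 ≈ 0.863600
step 5 [2.5y] bond c/2=1/25: DF=(259959/250000 − 1/25·(0.953700+0.916800+0.886200+0.863600))/(1+1/25) = 4303/5000 ≈ 0.860600
step 6 [3y] zero: DF = P = 8187/10000 ≈ 0.818700

1 1/2 9537/10000
2 1 573/625
3 3/2 4431/5000
4 2 2159/2500
5 5/2 4303/5000
6 3 8187/10000
DF(2.5y) is solved at step 5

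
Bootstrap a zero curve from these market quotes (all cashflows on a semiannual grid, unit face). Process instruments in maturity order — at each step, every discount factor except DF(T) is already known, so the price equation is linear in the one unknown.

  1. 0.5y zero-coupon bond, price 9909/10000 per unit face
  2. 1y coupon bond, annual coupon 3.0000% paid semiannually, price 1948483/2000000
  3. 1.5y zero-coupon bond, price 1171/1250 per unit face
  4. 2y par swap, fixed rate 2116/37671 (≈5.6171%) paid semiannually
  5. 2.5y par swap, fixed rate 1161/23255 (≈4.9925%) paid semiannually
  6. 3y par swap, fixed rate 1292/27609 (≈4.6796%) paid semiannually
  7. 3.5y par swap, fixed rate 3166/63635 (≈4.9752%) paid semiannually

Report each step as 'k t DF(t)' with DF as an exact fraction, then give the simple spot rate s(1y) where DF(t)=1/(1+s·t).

step 1 [0.5y] zero: DF = P = 9909/10000 ≈ 0.990900
step 2 [1y] bond c/2=3/200: DF=(1948483/2000000 − 3/200·(0.990900))/(1+3/200) = 2363/2500 ≈ 0.945200
step 3 [1.5y] zero: DF = P = 1171/1250 ≈ 0.936800
step 4 [2y] swap r/2=1058/37671: DF=(1 − 1058/37671·(0.990900+0.945200+0.936800))/(1+1058/37671) = 4471/5000 ≈ 0.894200
step 5 [2.5y] swap r/2=1161/46510: DF=(1 − 1161/46510·(0.990900+0.945200+0.936800+0.894200))/(1+1161/46510) = 8839/10000 ≈ 0.883900
step 6 [3y] swap r/2=646/27609: DF=(1 − 646/27609·(0.990900+0.945200+0.936800+0.894200+0.883900))/(1+646/27609) = 2177/2500 ≈ 0.870800
step 7 [3.5y] swap r/2=1583/63635: DF=(1 − 1583/63635·(0.990900+0.945200+0.936800+0.894200+0.883900+0.870800))/(1+1583/63635) = 8417/10000 ≈ 0.841700

1 1/2 9909/10000
2 1 2363/2500
3 3/2 1171/1250
4 2 4471/5000
5 5/2 8839/10000
6 3 2177/2500
7 7/2 8417/10000
s(1y) = (1/(2363/2500) − 1)/(1) = 137/2363 ≈ 5.7977%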